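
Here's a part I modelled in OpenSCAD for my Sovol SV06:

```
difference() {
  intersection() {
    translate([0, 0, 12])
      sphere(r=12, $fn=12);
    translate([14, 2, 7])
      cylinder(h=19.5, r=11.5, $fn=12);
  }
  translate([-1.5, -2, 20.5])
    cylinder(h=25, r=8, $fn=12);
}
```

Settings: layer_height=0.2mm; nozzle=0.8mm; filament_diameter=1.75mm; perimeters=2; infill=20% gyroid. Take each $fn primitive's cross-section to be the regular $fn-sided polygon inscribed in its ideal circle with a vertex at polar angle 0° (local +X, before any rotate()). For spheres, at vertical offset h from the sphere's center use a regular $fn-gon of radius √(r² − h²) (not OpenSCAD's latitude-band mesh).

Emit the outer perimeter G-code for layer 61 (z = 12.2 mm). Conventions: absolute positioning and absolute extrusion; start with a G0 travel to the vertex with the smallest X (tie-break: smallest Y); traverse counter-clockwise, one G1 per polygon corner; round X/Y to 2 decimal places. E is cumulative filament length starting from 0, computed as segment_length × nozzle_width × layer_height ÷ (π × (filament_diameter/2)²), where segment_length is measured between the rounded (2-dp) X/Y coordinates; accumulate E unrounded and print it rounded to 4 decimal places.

G0 X2.50 Y2.00 Z12.20
G1 X4.04 Y-3.75 E0.3960
G1 X8.25 Y-7.96 E0.7920
G1 X8.39 Y-8.00 E0.8017
G1 X10.39 Y-6.00 E0.9899
G1 X12.00 Y0.00 E1.4031
G1 X10.39 Y6.00 E1.8163
G1 X6.34 Y10.05 E2.1973
G1 X4.04 Y7.75 E2.4137
G1 X2.50 Y2.00 E2.8097

At z = 12.2 mm: the r=12 sphere contributes a regular 12-gon of circumradius √(12²−0.2²) = 11.998; the r=11.5 cylinder at (14, 2) contributes a regular 12-gon of circumradius 11.5; Keeping only the common overlap: the r=11.5 cylinder at (14, 2) partially overlaps the r=12 sphere; clipping to the common part keeps 111.24 mm² — 1 connected region; the cylinder at (-1.5, -2) does not reach this height (z outside [20.5, 45.5]); After the difference (first − rest): none of the subtracted shapes is present at this height, so that combined region is unchanged — 1 connected region. The outline is a single polygon with 9 vertices. Extrusion per mm of travel: 0.8 × 0.2 / (π × 0.875²) = 0.066520. Accumulating E over each segment gives final E = 2.8097.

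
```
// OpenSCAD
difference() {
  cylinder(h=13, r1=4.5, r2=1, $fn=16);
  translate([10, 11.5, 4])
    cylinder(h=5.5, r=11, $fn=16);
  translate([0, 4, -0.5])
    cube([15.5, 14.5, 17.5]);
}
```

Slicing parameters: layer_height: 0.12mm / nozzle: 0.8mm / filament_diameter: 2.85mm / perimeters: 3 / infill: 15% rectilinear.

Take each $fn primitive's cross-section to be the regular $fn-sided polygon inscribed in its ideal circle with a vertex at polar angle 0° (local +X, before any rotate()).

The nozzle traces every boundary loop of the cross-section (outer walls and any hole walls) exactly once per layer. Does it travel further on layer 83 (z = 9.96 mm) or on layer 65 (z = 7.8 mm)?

Layer 83 (z = 9.96): the cone (r1=4.5→r2=1) has section circumradius 1.818 here — a regular 16-gon (perimeter = 2·16·1.818·sin(180°/16) = 11.35 mm); the cylinder at (10, 11.5) does not reach this height (z outside [4, 9.5]); the cube at (0, 4) is present — its section is the full 15.5×14.5 rectangle (perimeter 60.00 mm); Taking the first minus the rest: starting from the cone, the 15.5×14.5 cube at (0, 4) misses the remaining region (no effect) — boundary = 11.35 mm. So its perimeter = 11.35 mm. Layer 65 (z = 7.8): the cone contributes a regular 16-gon of circumradius 2.400 (interpolated between r1=4.5 and r2=1 at t=0.600) (perimeter = 2·16·2.400·sin(180°/16) = 14.98 mm); the cylinder at (10, 11.5): section is a regular 16-gon, circumradius r=11 (perimeter = 2·16·11.000·sin(180°/16) = 68.67 mm); the cube at (0, 4) (footprint 15.5×14.5) is included at this height (perimeter 60.00 mm); Taking the first minus the rest: starting from the cone, the r=11 cylinder at (10, 11.5) misses the remaining region (no effect); the 15.5×14.5 cube at (0, 4) misses the remaining region (no effect) — boundary = 14.98 mm. So its perimeter = 14.98 mm. Layer 65 is larger (14.98 vs 11.35 mm).

layer 65 (z = 7.8 mm)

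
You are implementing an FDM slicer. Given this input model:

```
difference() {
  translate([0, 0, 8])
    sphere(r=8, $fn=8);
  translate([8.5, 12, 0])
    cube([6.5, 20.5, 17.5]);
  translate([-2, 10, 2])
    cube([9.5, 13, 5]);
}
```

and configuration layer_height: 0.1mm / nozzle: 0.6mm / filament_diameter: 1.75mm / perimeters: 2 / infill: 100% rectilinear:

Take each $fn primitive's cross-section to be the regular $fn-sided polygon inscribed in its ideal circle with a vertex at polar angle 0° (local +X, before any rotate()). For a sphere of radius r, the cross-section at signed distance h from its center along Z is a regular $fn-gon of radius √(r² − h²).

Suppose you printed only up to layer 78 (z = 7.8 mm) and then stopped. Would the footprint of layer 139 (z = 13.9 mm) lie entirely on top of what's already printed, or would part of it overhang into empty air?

Compare the two slices. At z = 7.8: the r=8 sphere contributes a regular 8-gon of circumradius √(8²−0.2²) = 7.997 (area = (8/2)·7.997²·sin(360°/8) = 180.91 mm²); the 6.5×20.5 cube at (8.5, 12) contributes its full rectangle (area 133.25 mm²); the cube at (-2, 10) is absent (z outside [2, 7]); After the difference (first − rest): starting from the r=8 sphere (180.91 mm²), the 6.5×20.5 cube at (8.5, 12) misses the remaining region (no effect) — area = 180.91 mm². At z = 13.9: the r=8 sphere contributes a regular 8-gon of circumradius √(8²−5.9²) = 5.403 (area = (8/2)·5.403²·sin(360°/8) = 82.56 mm²); the 6.5×20.5 cube at (8.5, 12) contributes its full rectangle (area 133.25 mm²); the cube at (-2, 10) is not intersected at this z (z outside [2, 7]); Taking the first minus the rest: starting from the r=8 sphere (82.56 mm²), the 6.5×20.5 cube at (8.5, 12) misses the remaining region (no effect) — area = 82.56 mm². Checking containment: the cross-section at z = 13.9 is a subset of the cross-section at z = 7.8.

entirely on top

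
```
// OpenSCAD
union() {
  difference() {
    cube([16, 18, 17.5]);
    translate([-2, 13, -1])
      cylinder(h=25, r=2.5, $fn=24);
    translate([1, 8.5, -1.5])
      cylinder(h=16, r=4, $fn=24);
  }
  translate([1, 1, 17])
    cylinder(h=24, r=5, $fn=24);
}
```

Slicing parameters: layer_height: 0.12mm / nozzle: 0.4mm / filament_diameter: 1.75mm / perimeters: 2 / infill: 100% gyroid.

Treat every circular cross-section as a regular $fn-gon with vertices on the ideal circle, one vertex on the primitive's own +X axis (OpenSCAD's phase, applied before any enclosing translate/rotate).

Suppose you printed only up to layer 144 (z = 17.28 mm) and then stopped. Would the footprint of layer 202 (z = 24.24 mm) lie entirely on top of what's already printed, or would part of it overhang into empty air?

entirely on top

Compare the two slices. At z = 17.28: the cube is present — its section is the full 16×18 rectangle (area 288.00 mm²); the cylinder at (-2, 13): section is a regular 24-gon, circumradius r=2.5 (area = (24/2)·2.500²·sin(360°/24) = 19.41 mm²); the cylinder at (1, 8.5) is absent (z outside [-1.5, 14.5]); Subtracting the remaining from the first: starting from the 16×18 cube (288.00 mm²), the r=2.5 cylinder at (-2, 13) partially overlaps it — only the 0.98 mm² overlap (of its 19.41 mm²) is removed, clipping the outline — area = 287.02 mm²; the r=5 cylinder at (1, 1) contributes a regular 24-gon of circumradius 5 (area = (24/2)·5.000²·sin(360°/24) = 77.65 mm²); Merging all regions: the regions partially overlap — summed areas 364.67 mm² minus the doubly-counted overlap 30.28 mm² gives 334.39 mm² — area = 334.39 mm². At z = 24.24: the cube is absent (z outside [0, 17.5]); the cylinder at (-2, 13) is not intersected at this z (z outside [-1, 24]); the cylinder at (1, 8.5) is absent (z outside [-1.5, 14.5]); Subtracting the remaining from the first: the first operand is absent here, so nothing remains; the r=5 cylinder at (1, 1) gives a regular 24-gon of circumradius 5 (constant along its height) (area = (24/2)·5.000²·sin(360°/24) = 77.65 mm²); Merging all regions: only the r=5 cylinder at (1, 1) is present, so the union is just that shape — area = 77.65 mm². Checking containment: the cross-section at z = 24.24 is a subset of the cross-section at z = 17.28.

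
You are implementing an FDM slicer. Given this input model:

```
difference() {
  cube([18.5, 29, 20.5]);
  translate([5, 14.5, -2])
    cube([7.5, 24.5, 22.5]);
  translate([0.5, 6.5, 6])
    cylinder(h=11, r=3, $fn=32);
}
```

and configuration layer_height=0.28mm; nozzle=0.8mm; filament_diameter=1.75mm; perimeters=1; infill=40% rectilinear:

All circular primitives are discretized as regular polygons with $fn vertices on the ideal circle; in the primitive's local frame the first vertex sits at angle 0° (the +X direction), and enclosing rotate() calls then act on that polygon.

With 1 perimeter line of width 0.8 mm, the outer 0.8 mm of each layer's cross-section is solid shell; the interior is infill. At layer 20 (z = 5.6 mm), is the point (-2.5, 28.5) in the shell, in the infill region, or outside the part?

outside

At z = 5.6 mm: the cube is present — its section is the full 18.5×29 rectangle; the 7.5×24.5 cube at (5, 14.5) contributes its full rectangle; the cylinder at (0.5, 6.5) does not reach this height (z outside [6, 17]); After the difference (first − rest): starting from the 18.5×29 cube, the 7.5×24.5 cube at (5, 14.5) partially overlaps it — only the 108.75 mm² overlap (of its 183.75 mm²) is removed, clipping the outline — 1 connected region. Overall, the cross-section is a single solid region. The nearest boundary edge runs (0.00, 0.00)→(0.00, 29.00); distance from the point to it = 2.50 mm. The point is not inside any of the regions above, so it lies outside the cross-section (2.50 mm from the nearest boundary).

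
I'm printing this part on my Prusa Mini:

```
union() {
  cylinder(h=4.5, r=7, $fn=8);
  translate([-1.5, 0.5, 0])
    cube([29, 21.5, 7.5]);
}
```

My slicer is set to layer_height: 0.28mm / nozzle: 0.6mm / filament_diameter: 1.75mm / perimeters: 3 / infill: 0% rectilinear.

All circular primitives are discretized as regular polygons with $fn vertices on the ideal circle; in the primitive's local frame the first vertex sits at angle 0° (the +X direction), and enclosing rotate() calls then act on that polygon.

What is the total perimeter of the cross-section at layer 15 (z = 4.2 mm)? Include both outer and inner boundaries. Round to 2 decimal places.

117.89 mm

At z = 4.2 mm: the cylinder: section is a regular 8-gon, circumradius r=7 (perimeter = 2·8·7.000·sin(180°/8) = 42.86 mm); the cube at (-1.5, 0.5) (footprint 29×21.5) is included at this height (perimeter 101.00 mm); Combining (union): the regions partially overlap (shared area 40.48 mm²), so the edge portions inside another operand are dropped and the merged outline is re-measured after clipping — boundary = 117.89 mm. Overall, the cross-section is a single solid region. Total boundary length (outer) = 117.89 mm.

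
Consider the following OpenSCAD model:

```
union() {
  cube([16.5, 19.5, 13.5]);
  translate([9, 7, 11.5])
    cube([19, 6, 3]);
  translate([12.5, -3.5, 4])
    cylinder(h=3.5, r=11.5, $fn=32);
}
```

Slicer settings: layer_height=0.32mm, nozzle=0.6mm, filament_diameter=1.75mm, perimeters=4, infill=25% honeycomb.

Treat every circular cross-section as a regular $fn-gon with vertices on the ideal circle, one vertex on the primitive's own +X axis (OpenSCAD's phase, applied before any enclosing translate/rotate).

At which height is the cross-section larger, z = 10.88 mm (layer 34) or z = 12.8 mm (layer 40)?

Layer 34 (z = 10.88): the 16.5×19.5 cube contributes its full rectangle (area 321.75 mm²); the cube at (9, 7) is not intersected at this z (z outside [11.5, 14.5]); the cylinder at (12.5, -3.5) does not reach this height (z outside [4, 7.5]); Combining (union): only the 16.5×19.5 cube is present, so the union is just that shape — area = 321.75 mm². So its area = 321.75 mm². Layer 40 (z = 12.8): the 16.5×19.5 cube contributes its full rectangle (area 321.75 mm²); the cube at (9, 7) is present — its section is the full 19×6 rectangle (area 114.00 mm²); the cylinder at (12.5, -3.5) is not intersected at this z (z outside [4, 7.5]); Taking the union: the regions partially overlap — summed areas 435.75 mm² minus the doubly-counted overlap 45.00 mm² gives 390.75 mm² — area = 390.75 mm². So its area = 390.75 mm². Layer 40 is larger (390.75 vs 321.75 mm²).

layer 40 (z = 12.8 mm)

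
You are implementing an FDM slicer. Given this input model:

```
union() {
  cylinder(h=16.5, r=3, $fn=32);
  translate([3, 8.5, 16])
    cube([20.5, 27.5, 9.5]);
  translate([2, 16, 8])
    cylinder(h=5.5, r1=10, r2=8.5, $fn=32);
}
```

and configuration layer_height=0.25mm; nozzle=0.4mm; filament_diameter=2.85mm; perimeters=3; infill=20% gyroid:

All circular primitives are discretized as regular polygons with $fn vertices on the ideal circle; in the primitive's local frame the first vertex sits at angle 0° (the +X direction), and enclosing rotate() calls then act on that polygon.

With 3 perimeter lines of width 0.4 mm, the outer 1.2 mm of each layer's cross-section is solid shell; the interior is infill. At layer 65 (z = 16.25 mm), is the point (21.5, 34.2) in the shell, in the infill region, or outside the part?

infill

At z = 16.25 mm: the cylinder: section is a regular 32-gon, circumradius r=3; the cube at (3, 8.5) (footprint 20.5×27.5) is included at this height; the cone at (2, 16) is absent (z outside [8, 13.5]); Combining (union): the 2 present regions are separate (no shared area or edge), so areas and boundary lengths simply add and each stays a separate island — 2 connected regions. Overall, the cross-section has 2 separate islands. The nearest boundary edge runs (3.00, 36.00)→(23.50, 36.00); distance from the point to it = 1.80 mm. (Shell/infill is judged within the island containing the point — the largest one.) The point is inside the cross-section and 1.80 mm from the nearest boundary — more than the 1.2 mm shell width (3 × 0.4), so it's in the infill interior.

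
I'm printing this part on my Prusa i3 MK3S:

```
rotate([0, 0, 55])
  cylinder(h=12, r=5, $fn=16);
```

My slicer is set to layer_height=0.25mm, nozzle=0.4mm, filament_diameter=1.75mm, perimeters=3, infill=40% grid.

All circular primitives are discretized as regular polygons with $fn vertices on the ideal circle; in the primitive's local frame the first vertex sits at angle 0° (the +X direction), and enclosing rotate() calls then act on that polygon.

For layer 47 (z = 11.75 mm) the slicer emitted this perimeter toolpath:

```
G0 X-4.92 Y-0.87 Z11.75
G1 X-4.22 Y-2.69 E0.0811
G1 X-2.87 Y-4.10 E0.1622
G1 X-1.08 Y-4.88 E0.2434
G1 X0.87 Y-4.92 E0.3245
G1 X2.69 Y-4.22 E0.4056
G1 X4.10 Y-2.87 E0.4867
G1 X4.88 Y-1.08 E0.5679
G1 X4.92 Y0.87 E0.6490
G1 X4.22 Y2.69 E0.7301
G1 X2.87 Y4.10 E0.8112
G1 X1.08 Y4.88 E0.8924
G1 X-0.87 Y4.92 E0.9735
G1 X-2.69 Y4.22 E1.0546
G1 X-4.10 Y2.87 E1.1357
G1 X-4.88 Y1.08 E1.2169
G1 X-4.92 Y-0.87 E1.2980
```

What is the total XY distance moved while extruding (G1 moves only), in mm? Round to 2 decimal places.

31.22 mm

Sum the Euclidean lengths of each G1 segment: total = 31.22 mm.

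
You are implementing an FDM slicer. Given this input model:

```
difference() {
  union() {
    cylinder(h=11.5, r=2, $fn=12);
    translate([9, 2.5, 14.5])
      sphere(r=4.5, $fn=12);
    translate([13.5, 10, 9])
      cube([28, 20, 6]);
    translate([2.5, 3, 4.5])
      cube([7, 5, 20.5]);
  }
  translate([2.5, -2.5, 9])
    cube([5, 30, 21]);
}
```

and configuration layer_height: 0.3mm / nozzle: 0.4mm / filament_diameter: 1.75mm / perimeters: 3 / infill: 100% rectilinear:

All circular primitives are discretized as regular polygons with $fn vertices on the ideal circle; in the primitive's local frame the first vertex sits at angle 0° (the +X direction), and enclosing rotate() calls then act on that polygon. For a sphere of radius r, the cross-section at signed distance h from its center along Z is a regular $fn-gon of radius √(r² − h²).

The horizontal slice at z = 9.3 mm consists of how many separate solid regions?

At z = 9.3 mm: the cylinder: section is a regular 12-gon, circumradius r=2; the sphere at (9, 2.5) is absent (|z−center|=5.200 > r=4.5); the 28×20 cube at (13.5, 10) contributes its full rectangle; the cube at (2.5, 3) is present — its section is the full 7×5 rectangle; Merging all regions: the 3 present regions are separate (no shared area or edge), so areas and boundary lengths simply add and each stays a separate island — 3 connected regions; the 5×30 cube at (2.5, -2.5) contributes its full rectangle; After the difference (first − rest): starting from that combined region, the 5×30 cube at (2.5, -2.5) partially overlaps it — only the 25.00 mm² overlap (of its 150.00 mm²) is removed, clipping the outline — 3 connected regions. The result has 3 disconnected regions.

3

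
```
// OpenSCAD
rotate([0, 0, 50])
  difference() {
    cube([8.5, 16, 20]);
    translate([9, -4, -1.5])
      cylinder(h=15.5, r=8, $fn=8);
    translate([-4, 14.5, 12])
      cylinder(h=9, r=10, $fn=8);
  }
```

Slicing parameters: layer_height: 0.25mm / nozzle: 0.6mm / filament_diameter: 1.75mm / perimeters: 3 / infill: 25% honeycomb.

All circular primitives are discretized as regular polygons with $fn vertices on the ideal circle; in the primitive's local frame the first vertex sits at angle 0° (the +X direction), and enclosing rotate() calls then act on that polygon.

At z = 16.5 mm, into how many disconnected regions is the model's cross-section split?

At z = 16.5 mm: the cube is present — its section is the full 8.5×16 rectangle; the cylinder at (9, -4) is not intersected at this z (z outside [-1.5, 14]); the r=10 cylinder at (-4, 14.5) gives a regular 8-gon of circumradius 10 (constant along its height); Taking the first minus the rest: starting from the 8.5×16 cube, the r=10 cylinder at (-4, 14.5) partially overlaps it — only the 42.56 mm² overlap (of its 282.84 mm²) is removed, clipping the outline — 1 connected region; (whole slice rotated 50° about Z — lengths, areas and connectivity unchanged). The result has 1 disconnected region.

1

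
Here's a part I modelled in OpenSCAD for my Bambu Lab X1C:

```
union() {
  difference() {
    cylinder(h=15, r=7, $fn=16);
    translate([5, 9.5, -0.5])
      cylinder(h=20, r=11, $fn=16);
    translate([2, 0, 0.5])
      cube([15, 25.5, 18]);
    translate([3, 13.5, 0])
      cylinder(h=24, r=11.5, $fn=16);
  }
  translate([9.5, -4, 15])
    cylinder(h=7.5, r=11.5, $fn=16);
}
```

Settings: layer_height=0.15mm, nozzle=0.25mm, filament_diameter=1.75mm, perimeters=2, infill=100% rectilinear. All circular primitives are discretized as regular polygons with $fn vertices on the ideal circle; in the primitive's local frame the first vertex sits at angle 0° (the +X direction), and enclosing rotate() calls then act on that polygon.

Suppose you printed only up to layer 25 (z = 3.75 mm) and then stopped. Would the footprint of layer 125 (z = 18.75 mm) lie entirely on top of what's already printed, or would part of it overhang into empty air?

part overhangs

Compare the two slices. At z = 3.75: the r=7 cylinder gives a regular 16-gon of circumradius 7 (constant along its height) (area = (16/2)·7.000²·sin(360°/16) = 150.01 mm²); the r=11 cylinder at (5, 9.5) gives a regular 16-gon of circumradius 11 (constant along its height) (area = (16/2)·11.000²·sin(360°/16) = 370.44 mm²); the cube at (2, 0) is present — its section is the full 15×25.5 rectangle (area 382.50 mm²); the cylinder at (3, 13.5): section is a regular 16-gon, circumradius r=11.5 (area = (16/2)·11.500²·sin(360°/16) = 404.88 mm²); Taking the first minus the rest: starting from the r=7 cylinder (150.01 mm²), the r=11 cylinder at (5, 9.5) partially overlaps it — only the 66.38 mm² overlap (of its 370.44 mm²) is removed, clipping the outline; the 15×25.5 cube at (2, 0) misses the remaining region (no effect); the r=11.5 cylinder at (3, 13.5) misses the remaining region (no effect) — area = 83.64 mm²; the cylinder at (9.5, -4) is not intersected at this z (z outside [15, 22.5]); Combining (union): only that combined region is present, so the union is just that shape — area = 83.64 mm². At z = 18.75: the cylinder does not reach this height (z outside [0, 15]); the cylinder at (5, 9.5): section is a regular 16-gon, circumradius r=11 (area = (16/2)·11.000²·sin(360°/16) = 370.44 mm²); the cube at (2, 0) is not intersected at this z (z outside [0.5, 18.5]); the r=11.5 cylinder at (3, 13.5) gives a regular 16-gon of circumradius 11.5 (constant along its height) (area = (16/2)·11.500²·sin(360°/16) = 404.88 mm²); Subtracting the remaining from the first: the first operand is absent here, so nothing remains; the r=11.5 cylinder at (9.5, -4) contributes a regular 16-gon of circumradius 11.5 (area = (16/2)·11.500²·sin(360°/16) = 404.88 mm²); Merging all regions: only the r=11.5 cylinder at (9.5, -4) is present, so the union is just that shape — area = 404.88 mm². Checking containment: at z = 18.75 the cross-section extends beyond the z = 3.75 cross-section by about 363.13 mm².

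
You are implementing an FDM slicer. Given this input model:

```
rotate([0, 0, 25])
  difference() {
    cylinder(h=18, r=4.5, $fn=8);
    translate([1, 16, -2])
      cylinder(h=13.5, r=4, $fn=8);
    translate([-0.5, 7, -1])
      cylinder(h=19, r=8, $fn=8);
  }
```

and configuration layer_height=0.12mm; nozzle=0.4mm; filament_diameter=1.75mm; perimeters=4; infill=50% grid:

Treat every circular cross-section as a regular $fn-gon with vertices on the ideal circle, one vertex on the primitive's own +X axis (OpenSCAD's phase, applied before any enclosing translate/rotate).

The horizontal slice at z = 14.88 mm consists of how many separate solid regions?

At z = 14.88 mm: the r=4.5 cylinder contributes a regular 8-gon of circumradius 4.5; the cylinder at (1, 16) does not reach this height (z outside [-2, 11.5]); the r=8 cylinder at (-0.5, 7) gives a regular 8-gon of circumradius 8 (constant along its height); Subtracting the remaining from the first: starting from the r=4.5 cylinder, the r=8 cylinder at (-0.5, 7) partially overlaps it — only the 29.43 mm² overlap (of its 181.02 mm²) is removed, clipping the outline — 1 connected region; (rotated 25° about Z; rotation is an isometry so areas/perimeters/island counts are preserved). The result has 1 disconnected region.

1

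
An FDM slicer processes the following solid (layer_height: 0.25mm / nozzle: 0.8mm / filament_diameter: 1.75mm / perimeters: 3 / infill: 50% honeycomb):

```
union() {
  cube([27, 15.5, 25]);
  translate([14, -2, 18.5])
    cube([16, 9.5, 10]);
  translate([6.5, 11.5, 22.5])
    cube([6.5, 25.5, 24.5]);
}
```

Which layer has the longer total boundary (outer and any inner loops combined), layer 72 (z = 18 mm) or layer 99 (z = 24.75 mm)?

Layer 72 (z = 18): the cube (footprint 27×15.5) is included at this height (perimeter 85.00 mm); the cube at (14, -2) does not reach this height (z outside [18.5, 28.5]); the cube at (6.5, 11.5) does not reach this height (z outside [22.5, 47]); Merging all regions: only the 27×15.5 cube is present, so the union is just that shape — boundary = 85.00 mm. So its perimeter = 85.00 mm. Layer 99 (z = 24.75): the 27×15.5 cube contributes its full rectangle (perimeter 85.00 mm); the 16×9.5 cube at (14, -2) contributes its full rectangle (perimeter 51.00 mm); the cube at (6.5, 11.5) is present — its section is the full 6.5×25.5 rectangle (perimeter 64.00 mm); Combining (union): the regions partially overlap (shared area 123.50 mm²), so the edge portions inside another operand are dropped and the merged outline is re-measured after clipping — boundary = 138.00 mm. So its perimeter = 138.00 mm. Layer 99 is larger (138.00 vs 85.00 mm).

layer 99 (z = 24.75 mm)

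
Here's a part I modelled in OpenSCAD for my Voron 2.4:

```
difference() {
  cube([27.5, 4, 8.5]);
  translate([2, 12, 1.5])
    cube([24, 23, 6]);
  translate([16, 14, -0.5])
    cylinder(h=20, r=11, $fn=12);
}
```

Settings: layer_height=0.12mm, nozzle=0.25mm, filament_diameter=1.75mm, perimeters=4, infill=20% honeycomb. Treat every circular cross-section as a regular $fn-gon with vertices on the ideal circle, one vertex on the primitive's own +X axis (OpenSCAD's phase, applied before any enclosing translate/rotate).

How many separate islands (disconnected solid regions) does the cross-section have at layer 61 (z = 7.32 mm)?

1

At z = 7.32 mm: the cube is present — its section is the full 27.5×4 rectangle; the cube at (2, 12) is present — its section is the full 24×23 rectangle; the r=11 cylinder at (16, 14) contributes a regular 12-gon of circumradius 11; Subtracting the remaining from the first: starting from the 27.5×4 cube, the 24×23 cube at (2, 12) misses the remaining region (no effect); the r=11 cylinder at (16, 14) partially overlaps it — only the 3.73 mm² overlap (of its 363.00 mm²) is removed, clipping the outline — 1 connected region. Overall, the cross-section is a single solid region. Island count = 1.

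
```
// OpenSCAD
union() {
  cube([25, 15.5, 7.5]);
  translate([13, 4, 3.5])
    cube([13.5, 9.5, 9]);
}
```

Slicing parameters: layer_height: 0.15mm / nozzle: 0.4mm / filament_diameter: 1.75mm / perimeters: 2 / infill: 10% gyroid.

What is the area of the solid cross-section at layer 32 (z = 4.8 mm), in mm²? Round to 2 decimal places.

At z = 4.8 mm: the cube (footprint 25×15.5) is included at this height (area 387.50 mm²); the cube at (13, 4) (footprint 13.5×9.5) is included at this height (area 128.25 mm²); Taking the union: the regions partially overlap — summed areas 515.75 mm² minus the doubly-counted overlap 114.00 mm² gives 401.75 mm² — area = 401.75 mm². Overall, the cross-section is a single solid region. Net area = 401.75 mm².

401.75 mm²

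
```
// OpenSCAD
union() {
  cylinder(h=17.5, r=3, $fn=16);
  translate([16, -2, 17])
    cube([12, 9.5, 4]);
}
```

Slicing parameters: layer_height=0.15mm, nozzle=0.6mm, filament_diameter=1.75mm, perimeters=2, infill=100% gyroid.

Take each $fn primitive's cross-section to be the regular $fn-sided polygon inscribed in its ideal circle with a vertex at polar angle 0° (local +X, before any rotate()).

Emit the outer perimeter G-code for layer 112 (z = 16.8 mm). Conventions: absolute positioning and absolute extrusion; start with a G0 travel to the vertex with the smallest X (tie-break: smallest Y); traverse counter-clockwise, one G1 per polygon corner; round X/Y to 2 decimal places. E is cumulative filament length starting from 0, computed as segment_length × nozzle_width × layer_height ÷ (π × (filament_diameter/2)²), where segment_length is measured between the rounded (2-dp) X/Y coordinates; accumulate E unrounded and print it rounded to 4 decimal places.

At z = 16.8 mm: the r=3 cylinder contributes a regular 16-gon of circumradius 3; the cube at (16, -2) is not intersected at this z (z outside [17, 21]); Combining (union): only the r=3 cylinder is present, so the union is just that shape — 1 connected region. The outline is a single polygon with 16 vertices. Extrusion per mm of travel: 0.6 × 0.15 / (π × 0.875²) = 0.037418. Accumulating E over each segment gives final E = 0.7006.

G0 X-3.00 Y0.00 Z16.80
G1 X-2.77 Y-1.15 E0.0439
G1 X-2.12 Y-2.12 E0.0876
G1 X-1.15 Y-2.77 E0.1313
G1 X0.00 Y-3.00 E0.1751
G1 X1.15 Y-2.77 E0.2190
G1 X2.12 Y-2.12 E0.2627
G1 X2.77 Y-1.15 E0.3064
G1 X3.00 Y0.00 E0.3503
G1 X2.77 Y1.15 E0.3942
G1 X2.12 Y2.12 E0.4379
G1 X1.15 Y2.77 E0.4816
G1 X0.00 Y3.00 E0.5254
G1 X-1.15 Y2.77 E0.5693
G1 X-2.12 Y2.12 E0.6130
G1 X-2.77 Y1.15 E0.6567
G1 X-3.00 Y0.00 E0.7006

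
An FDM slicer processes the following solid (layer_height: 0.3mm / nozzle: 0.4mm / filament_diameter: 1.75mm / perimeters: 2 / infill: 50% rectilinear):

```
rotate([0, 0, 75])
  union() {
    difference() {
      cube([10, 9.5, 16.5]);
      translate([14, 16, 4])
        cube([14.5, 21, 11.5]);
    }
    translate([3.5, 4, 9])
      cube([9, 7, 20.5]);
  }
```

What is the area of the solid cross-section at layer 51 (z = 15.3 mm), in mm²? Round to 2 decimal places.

122.25 mm²

At z = 15.3 mm: the cube (footprint 10×9.5) is included at this height (area 95.00 mm²); the 14.5×21 cube at (14, 16) contributes its full rectangle (area 304.50 mm²); After the difference (first − rest): starting from the 10×9.5 cube (95.00 mm²), the 14.5×21 cube at (14, 16) misses the remaining region (no effect) — area = 95.00 mm²; the 9×7 cube at (3.5, 4) contributes its full rectangle (area 63.00 mm²); Taking the union: the regions partially overlap — summed areas 158.00 mm² minus the doubly-counted overlap 35.75 mm² gives 122.25 mm² — area = 122.25 mm²; (rotated 75° about Z; rotation is an isometry so areas/perimeters/island counts are preserved). Overall, the cross-section is a single solid region. Net area = 122.25 mm².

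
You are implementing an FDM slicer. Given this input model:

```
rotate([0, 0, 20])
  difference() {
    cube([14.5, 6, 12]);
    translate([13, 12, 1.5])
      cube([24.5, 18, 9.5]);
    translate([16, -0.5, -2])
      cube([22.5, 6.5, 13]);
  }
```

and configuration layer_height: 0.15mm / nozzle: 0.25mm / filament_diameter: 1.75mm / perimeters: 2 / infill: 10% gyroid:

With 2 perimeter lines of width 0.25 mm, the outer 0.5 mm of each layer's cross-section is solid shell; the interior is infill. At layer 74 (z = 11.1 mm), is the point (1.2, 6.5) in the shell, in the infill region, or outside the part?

At z = 11.1 mm: the cube is present — its section is the full 14.5×6 rectangle; the cube at (13, 12) does not reach this height (z outside [1.5, 11]); the cube at (16, -0.5) is absent (z outside [-2, 11]); Subtracting the remaining from the first: none of the subtracted shapes is present at this height, so the 14.5×6 cube is unchanged — 1 connected region; (whole slice rotated 20° about Z — lengths, areas and connectivity unchanged). Overall, the cross-section is a single solid region. Undo the 20° rotation: the query point maps to (3.351, 5.698) in the un-rotated model frame. The nearest boundary edge runs (14.50, 6.00)→(0.00, 6.00); distance from the point to it = 0.30 mm. The point is inside the cross-section, 0.30 mm from the nearest boundary — within the 0.5 mm shell band (2 × 0.25).

shell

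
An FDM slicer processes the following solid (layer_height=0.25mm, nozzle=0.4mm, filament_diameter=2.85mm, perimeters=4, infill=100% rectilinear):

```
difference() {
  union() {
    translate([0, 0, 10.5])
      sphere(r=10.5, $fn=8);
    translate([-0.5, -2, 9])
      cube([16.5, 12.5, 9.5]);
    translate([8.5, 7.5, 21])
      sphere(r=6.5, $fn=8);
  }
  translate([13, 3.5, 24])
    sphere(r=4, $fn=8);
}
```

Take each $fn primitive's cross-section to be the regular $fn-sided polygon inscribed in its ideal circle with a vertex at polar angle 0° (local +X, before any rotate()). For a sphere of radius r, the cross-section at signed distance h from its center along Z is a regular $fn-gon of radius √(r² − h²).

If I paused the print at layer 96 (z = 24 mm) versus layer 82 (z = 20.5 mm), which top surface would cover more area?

layer 82 (z = 20.5 mm)

Layer 96 (z = 24): the sphere is absent (|z−center|=13.500 > r=10.5); the cube at (-0.5, -2) does not reach this height (z outside [9, 18.5]); the r=6.5 sphere at (8.5, 7.5) slices to a regular 8-gon of circumradius 5.766 (√(r²−h²) with h=3 from center) (area = (8/2)·5.766²·sin(360°/8) = 94.05 mm²); Taking the union: only the r=6.5 sphere at (8.5, 7.5) is present, so the union is just that shape — area = 94.05 mm²; the r=4 sphere at (13, 3.5) contributes a regular 8-gon of circumradius √(4²−0²) = 4.000 (area = (8/2)·4.000²·sin(360°/8) = 45.25 mm²); Taking the first minus the rest: starting from the result so far (94.05 mm²), the r=4 sphere at (13, 3.5) partially overlaps it — only the 15.28 mm² overlap (of its 45.25 mm²) is removed, clipping the outline — area = 78.76 mm². So its area = 78.76 mm². Layer 82 (z = 20.5): the sphere: section is a regular 8-gon, circumradius = √(r²−h²) = √(10.5²−10²) = 3.202 (area = (8/2)·3.202²·sin(360°/8) = 28.99 mm²); the cube at (-0.5, -2) is not intersected at this z (z outside [9, 18.5]); the r=6.5 sphere at (8.5, 7.5) contributes a regular 8-gon of circumradius √(6.5²−0.5²) = 6.481 (area = (8/2)·6.481²·sin(360°/8) = 118.79 mm²); Taking the union: the 2 present regions are separate (no shared area or edge), so areas and boundary lengths simply add and each stays a separate island — area = 147.79 mm²; the r=4 sphere at (13, 3.5) contributes a regular 8-gon of circumradius √(4²−3.5²) = 1.936 (area = (8/2)·1.936²·sin(360°/8) = 10.61 mm²); After the difference (first − rest): starting from the result so far (147.79 mm²), the r=4 sphere at (13, 3.5) partially overlaps it — only the 5.57 mm² overlap (of its 10.61 mm²) is removed, clipping the outline — area = 142.22 mm². So its area = 142.22 mm². Layer 82 is larger (142.22 vs 78.76 mm²).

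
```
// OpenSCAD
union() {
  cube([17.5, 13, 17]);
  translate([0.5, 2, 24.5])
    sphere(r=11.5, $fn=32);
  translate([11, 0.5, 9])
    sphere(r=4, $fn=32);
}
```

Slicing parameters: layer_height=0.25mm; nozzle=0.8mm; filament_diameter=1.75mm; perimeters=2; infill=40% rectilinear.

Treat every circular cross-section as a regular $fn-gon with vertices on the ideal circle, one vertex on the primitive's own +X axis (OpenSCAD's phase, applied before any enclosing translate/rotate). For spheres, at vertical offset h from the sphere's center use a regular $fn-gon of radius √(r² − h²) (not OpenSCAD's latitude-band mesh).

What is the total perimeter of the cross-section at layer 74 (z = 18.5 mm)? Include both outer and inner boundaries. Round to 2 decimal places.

At z = 18.5 mm: the cube is absent (z outside [0, 17]); the sphere at (0.5, 2): section is a regular 32-gon, circumradius = √(r²−h²) = √(11.5²−6²) = 9.811 (perimeter = 2·32·9.811·sin(180°/32) = 61.54 mm); the sphere at (11, 0.5) is absent (|z−center|=9.500 > r=4); Merging all regions: only the r=11.5 sphere at (0.5, 2) is present, so the union is just that shape — boundary = 61.54 mm. Overall, the cross-section is a single solid region. Total boundary length (outer) = 61.54 mm.

61.54 mm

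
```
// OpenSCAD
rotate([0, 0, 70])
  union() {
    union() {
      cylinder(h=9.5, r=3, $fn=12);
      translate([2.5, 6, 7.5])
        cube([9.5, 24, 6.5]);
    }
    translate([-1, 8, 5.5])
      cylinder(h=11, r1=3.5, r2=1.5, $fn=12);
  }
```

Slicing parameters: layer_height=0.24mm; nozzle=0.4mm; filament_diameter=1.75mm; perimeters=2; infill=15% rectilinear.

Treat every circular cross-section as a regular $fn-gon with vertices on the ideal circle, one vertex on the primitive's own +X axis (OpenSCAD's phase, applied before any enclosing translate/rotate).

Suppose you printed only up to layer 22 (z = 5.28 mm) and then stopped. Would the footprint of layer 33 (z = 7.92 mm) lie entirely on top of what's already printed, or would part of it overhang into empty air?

part overhangs

Compare the two slices. At z = 5.28: the r=3 cylinder gives a regular 12-gon of circumradius 3 (constant along its height) (area = (12/2)·3.000²·sin(360°/12) = 27.00 mm²); the cube at (2.5, 6) is absent (z outside [7.5, 14]); Merging all regions: only the r=3 cylinder is present, so the union is just that shape — area = 27.00 mm²; the cone at (-1, 8) is not intersected at this z (z outside [5.5, 16.5]); Merging all regions: only the result so far is present, so the union is just that shape — area = 27.00 mm²; (whole slice rotated 70° about Z — lengths, areas and connectivity unchanged). At z = 7.92: the r=3 cylinder gives a regular 12-gon of circumradius 3 (constant along its height) (area = (12/2)·3.000²·sin(360°/12) = 27.00 mm²); the cube at (2.5, 6) (footprint 9.5×24) is included at this height (area 228.00 mm²); Taking the union: the 2 present regions are separate (no shared area or edge), so areas and boundary lengths simply add and each stays a separate island — area = 255.00 mm²; the cone at (-1, 8): at t=0.220 of its height the radius interpolates to r₁+(r₂−r₁)t = 3.060, giving a regular 12-gon of that circumradius (area = (12/2)·3.060²·sin(360°/12) = 28.09 mm²); Taking the union: the 2 present regions are separate (no shared area or edge), so areas and boundary lengths simply add and each stays a separate island — area = 283.09 mm²; (rotated 70° about Z; rotation is an isometry so areas/perimeters/island counts are preserved). Checking containment: at z = 7.92 the cross-section extends beyond the z = 5.28 cross-section by about 256.09 mm².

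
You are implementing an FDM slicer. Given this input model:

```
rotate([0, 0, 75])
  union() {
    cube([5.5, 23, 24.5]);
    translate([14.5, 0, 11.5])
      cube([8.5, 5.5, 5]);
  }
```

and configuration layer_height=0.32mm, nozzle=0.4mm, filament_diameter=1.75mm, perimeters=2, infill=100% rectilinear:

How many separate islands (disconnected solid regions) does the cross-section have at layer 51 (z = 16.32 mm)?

At z = 16.32 mm: the cube (footprint 5.5×23) is included at this height; the cube at (14.5, 0) is present — its section is the full 8.5×5.5 rectangle; Merging all regions: the 2 present regions are separate (no shared area or edge), so areas and boundary lengths simply add and each stays a separate island — 2 connected regions; (rotated 75° about Z; rotation is an isometry so areas/perimeters/island counts are preserved). Overall, the cross-section has 2 separate islands. Island count = 2.

2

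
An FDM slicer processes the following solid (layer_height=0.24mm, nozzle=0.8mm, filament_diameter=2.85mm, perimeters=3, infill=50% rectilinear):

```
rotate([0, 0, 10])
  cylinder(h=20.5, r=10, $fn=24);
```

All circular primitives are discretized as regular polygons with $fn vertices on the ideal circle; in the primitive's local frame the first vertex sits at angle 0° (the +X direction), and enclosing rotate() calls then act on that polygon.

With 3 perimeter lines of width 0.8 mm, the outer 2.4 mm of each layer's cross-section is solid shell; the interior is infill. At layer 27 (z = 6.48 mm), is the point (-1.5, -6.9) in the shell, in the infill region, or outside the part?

At z = 6.48 mm: the r=10 cylinder gives a regular 24-gon of circumradius 10 (constant along its height); (whole slice rotated 10° about Z — lengths, areas and connectivity unchanged). Overall, the cross-section is a single solid region. Undo the 10° rotation: the query point maps to (-2.675, -6.535) in the un-rotated model frame. The nearest boundary edge runs (-5.00, -8.66)→(-2.59, -9.66); distance from the point to it = 2.85 mm. The point is inside the cross-section and 2.85 mm from the nearest boundary — more than the 2.4 mm shell width (3 × 0.8), so it's in the infill interior.

infill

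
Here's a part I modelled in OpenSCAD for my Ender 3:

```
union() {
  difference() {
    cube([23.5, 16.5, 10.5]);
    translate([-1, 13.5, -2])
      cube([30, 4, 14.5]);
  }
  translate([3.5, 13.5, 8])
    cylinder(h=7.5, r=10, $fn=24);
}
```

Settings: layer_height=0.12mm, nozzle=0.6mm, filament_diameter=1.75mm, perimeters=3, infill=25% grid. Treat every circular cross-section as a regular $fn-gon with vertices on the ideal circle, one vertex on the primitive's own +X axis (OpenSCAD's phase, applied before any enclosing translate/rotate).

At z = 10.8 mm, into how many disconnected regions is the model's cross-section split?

At z = 10.8 mm: the cube is not intersected at this z (z outside [0, 10.5]); the cube at (-1, 13.5) (footprint 30×4) is included at this height; After the difference (first − rest): the first operand is absent here, so nothing remains; the cylinder at (3.5, 13.5): section is a regular 24-gon, circumradius r=10; Merging all regions: only the r=10 cylinder at (3.5, 13.5) is present, so the union is just that shape — 1 connected region. The result has 1 disconnected region.

1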